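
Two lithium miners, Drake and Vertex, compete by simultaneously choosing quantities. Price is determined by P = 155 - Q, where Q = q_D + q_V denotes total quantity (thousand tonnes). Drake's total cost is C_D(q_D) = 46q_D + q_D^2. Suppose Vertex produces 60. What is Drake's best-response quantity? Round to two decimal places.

12.25

With the rival's output fixed at 60, Drake's profit is π_D = (155 - 60 - q_D)q_D - (46q_D + q_D²) = (95 - q_D)q_D - (46q_D + q_D²).
∂π_D/∂q_D = 49 - 4q_D = 0, so q_D = 49/4.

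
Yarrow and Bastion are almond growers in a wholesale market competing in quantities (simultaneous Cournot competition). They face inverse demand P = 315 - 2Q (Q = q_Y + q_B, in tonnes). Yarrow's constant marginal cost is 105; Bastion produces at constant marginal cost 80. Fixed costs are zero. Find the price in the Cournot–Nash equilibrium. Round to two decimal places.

166.67

Yarrow's profit: π_Y = (315 - 2Q)q_Y - (105q_Y). Setting ∂π_Y/∂q_Y = 0: 210 - 4q_Y - 2(q_B) = 0.
Bastion's first-order condition: 235 - 4q_B - 2(q_Y) = 0.
Best responses: q_Y = (210 - 2q_B)/4, q_B = (235 - 2q_Y)/4.
Substituting one into the other gives q_Y = 185/6 and q_B = 130/3.
Total output Q = 445/6, so price P = 315 - 2·(445/6) = 500/3.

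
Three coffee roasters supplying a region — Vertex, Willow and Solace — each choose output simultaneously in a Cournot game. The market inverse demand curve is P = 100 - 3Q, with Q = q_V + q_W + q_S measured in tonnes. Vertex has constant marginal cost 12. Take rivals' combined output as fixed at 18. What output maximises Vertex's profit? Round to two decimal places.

5.67

With rivals' combined output fixed at 18, Vertex's profit is π_V = (100 - 3·18 - 3q_V)q_V - (12q_V) = (46 - 3q_V)q_V - (12q_V).
∂π_V/∂q_V = 34 - 6q_V = 0, so q_V = 17/3.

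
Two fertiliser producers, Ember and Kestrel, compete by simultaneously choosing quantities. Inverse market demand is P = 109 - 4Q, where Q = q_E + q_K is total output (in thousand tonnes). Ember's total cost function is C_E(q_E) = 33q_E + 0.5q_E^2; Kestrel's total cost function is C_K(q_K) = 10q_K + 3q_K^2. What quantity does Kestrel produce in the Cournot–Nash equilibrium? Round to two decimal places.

Ember's profit: π_E = (109 - 4Q)q_E - (33q_E + (1/2)q_E²). Setting ∂π_E/∂q_E = 0: 76 - 9q_E - 4(q_K) = 0.
Kestrel's profit: π_K = (109 - 4Q)q_K - (10q_K + 3q_K²). Setting ∂π_K/∂q_K = 0: 99 - 14q_K - 4(q_E) = 0.
So q_E = (76 - 4q_K)/9 and q_K = (99 - 4q_E)/14.
Solving the pair: q_E = 334/55, q_K = 587/110.

5.34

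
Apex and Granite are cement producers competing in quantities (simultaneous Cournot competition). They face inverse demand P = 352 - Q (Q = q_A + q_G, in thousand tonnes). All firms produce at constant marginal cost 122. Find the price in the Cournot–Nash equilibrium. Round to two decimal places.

Each firm earns π_i = (352 - Q)q_i - 122q_i.
Setting ∂π_i/∂q_i = 0 with rivals' quantities fixed: 230 - 2q_i - q_j = 0.
With identical firms every q_j equals q_i, so q_j = q_i and 230 = 3q_i, giving q_i = 230/3.
Total output Q = 460/3, so price P = 352 - 460/3 = 596/3.

198.67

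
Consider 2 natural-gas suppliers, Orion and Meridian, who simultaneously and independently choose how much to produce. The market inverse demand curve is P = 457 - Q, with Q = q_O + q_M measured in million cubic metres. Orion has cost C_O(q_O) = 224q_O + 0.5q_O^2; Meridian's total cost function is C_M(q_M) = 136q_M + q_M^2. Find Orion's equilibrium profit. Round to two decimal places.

Orion's profit: π_O = (457 - Q)q_O - (224q_O + (1/2)q_O²). Setting ∂π_O/∂q_O = 0: 233 - 3q_O - (q_M) = 0.
Meridian's profit: π_M = (457 - Q)q_M - (136q_M + q_M²). Setting ∂π_M/∂q_M = 0: 321 - 4q_M - (q_O) = 0.
Best responses: q_O = (233 - q_M)/3, q_M = (321 - q_O)/4.
Solving the pair: q_O = 611/11, q_M = 730/11.
Price P = 457 - 1341/11 = 335.0909.
Orion's profit: 335.0909·(611/11) - 224·(611/11) - (1/2)(611/11)² = 4627.9463.

4627.95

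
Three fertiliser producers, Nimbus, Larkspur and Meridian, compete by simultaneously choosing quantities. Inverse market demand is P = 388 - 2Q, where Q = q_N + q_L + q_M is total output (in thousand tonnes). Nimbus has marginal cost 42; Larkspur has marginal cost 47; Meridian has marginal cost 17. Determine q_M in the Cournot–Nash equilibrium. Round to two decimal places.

Nimbus's profit: π_N = (388 - 2Q)q_N - (42q_N). Setting ∂π_N/∂q_N = 0: 346 - 4q_N - 2(q_L + q_M) = 0.
Larkspur's first-order condition: 341 - 4q_L - 2(q_N + q_M) = 0.
Meridian's first-order condition: 371 - 4q_M - 2(q_N + q_L) = 0.
Adding the 3 conditions: 1058 − 4Q − 4Q = 0, i.e. Q = 529/4.
Back-substituting: q_N = (346 − 529/2)/2 = 163/4, q_L = (341 − 529/2)/2 = 153/4, q_M = (371 − 529/2)/2 = 213/4.

53.25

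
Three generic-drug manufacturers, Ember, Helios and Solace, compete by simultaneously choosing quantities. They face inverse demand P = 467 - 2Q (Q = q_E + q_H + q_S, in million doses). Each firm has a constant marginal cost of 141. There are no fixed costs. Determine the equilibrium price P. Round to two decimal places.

Each firm earns π_i = (467 - 2Q)q_i - 141q_i.
First-order condition (treating rivals' output as given): 326 - 4q_i - 2·Σ_{j≠i} q_j = 0.
By symmetry each firm produces the same amount; substituting Σ_{j≠i} q_j = 2q_i yields q_i = 326/8 = 163/4.
Total output Q = 489/4, so price P = 467 - 2·(489/4) = 445/2.

222.50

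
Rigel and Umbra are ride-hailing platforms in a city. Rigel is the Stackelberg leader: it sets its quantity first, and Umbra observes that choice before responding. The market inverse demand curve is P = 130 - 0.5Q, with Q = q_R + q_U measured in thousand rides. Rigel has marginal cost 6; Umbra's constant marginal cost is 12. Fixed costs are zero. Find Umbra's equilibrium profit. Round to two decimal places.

1404.50

The follower Umbra best-responds to any q_R: π_U = (130 - 0.5Q)q_U - 12q_U.
∂π_U/∂q_U = 118 - (1/2)q_R - q_U = 0 gives the reaction function q_U = (118 - (1/2)q_R).
The leader anticipates this reaction. Substituting into P = 130 - 0.5Q gives P = 71 - (1/4)q_R, so π_R = (71 - (1/4)q_R)q_R - 6q_R.
The leader's first-order condition 65 - (1/2)q_R = 0 yields q_R = 130.
Then q_U = (118 - (1/2)·130) = 53.
Price P = 130 - (1/2)·183 = 77/2.
Umbra's profit: (77/2 - 12)·53 = 1404.5000.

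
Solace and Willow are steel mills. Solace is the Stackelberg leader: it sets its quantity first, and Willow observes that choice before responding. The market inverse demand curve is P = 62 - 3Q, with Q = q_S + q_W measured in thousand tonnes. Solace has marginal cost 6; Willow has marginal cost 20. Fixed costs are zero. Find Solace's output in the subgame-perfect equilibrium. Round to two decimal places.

11.67

Solve by backward induction. Given q_S, the follower Willow maximises π_W = (62 - 3q_S - 3q_W)q_W - 20q_W.
Follower FOC: 42 - 3q_S - 6q_W = 0, so q_W(q_S) = (42 - 3q_S)/6.
Solace substitutes q_W(q_S) into its own profit: π_S = q_S(62 - 3q_S - (42 - 3q_S)/2) - 6q_S = (41 - (3/2)q_S)q_S - 6q_S.
Leader FOC: 35 - 3q_S = 0, so q_S = 35/3.
Then q_W = (42 - 3·(35/3))/6 = 7/6.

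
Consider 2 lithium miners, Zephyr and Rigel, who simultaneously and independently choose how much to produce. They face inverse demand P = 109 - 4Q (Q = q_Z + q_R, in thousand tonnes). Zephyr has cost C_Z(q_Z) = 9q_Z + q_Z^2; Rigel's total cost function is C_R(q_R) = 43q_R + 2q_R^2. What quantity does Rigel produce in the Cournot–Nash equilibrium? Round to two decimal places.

2.50

Zephyr's profit: π_Z = (109 - 4Q)q_Z - (9q_Z + q_Z²). Setting ∂π_Z/∂q_Z = 0: 100 - 10q_Z - 4(q_R) = 0.
Rigel's profit: π_R = (109 - 4Q)q_R - (43q_R + 2q_R²). Setting ∂π_R/∂q_R = 0: 66 - 12q_R - 4(q_Z) = 0.
Best responses: q_Z = (100 - 4q_R)/10, q_R = (66 - 4q_Z)/12.
Solving the pair: q_Z = 9, q_R = 5/2.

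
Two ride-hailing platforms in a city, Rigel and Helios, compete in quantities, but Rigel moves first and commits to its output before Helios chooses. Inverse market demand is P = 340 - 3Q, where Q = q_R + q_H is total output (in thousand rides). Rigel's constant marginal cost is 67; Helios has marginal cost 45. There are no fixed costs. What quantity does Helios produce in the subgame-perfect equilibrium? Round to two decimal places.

Solve by backward induction. Given q_R, the follower Helios maximises π_H = (340 - 3q_R - 3q_H)q_H - 45q_H.
∂π_H/∂q_H = 295 - 3q_R - 6q_H = 0 gives the reaction function q_H = (295 - 3q_R)/6.
The leader anticipates this reaction. Substituting into P = 340 - 3Q gives P = 385/2 - (3/2)q_R, so π_R = (385/2 - (3/2)q_R)q_R - 67q_R.
Maximising: ∂π_R/∂q_R = 251/2 - 3q_R = 0, giving q_R = 251/6.
Then q_H = (295 - 3·(251/6))/6 = 113/4.

28.25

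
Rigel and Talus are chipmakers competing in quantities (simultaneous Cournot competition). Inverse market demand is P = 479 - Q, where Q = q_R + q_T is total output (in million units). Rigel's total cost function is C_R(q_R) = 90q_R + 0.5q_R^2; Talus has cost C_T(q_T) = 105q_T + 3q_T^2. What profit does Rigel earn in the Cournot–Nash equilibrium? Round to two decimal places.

Rigel's profit: π_R = (479 - Q)q_R - (90q_R + (1/2)q_R²). Setting ∂π_R/∂q_R = 0: 389 - 3q_R - (q_T) = 0.
Talus's profit: π_T = (479 - Q)q_T - (105q_T + 3q_T²). Setting ∂π_T/∂q_T = 0: 374 - 8q_T - (q_R) = 0.
Best responses: q_R = (389 - q_T)/3, q_T = (374 - q_R)/8.
Solving the pair: q_R = 119.0435, q_T = 733/23.
Price P = 479 - 150.9130 = 328.0870.
Rigel's profit: 328.0870·119.0435 - 90·119.0435 - (1/2)·119.0435² = 21257.0246.

21257.02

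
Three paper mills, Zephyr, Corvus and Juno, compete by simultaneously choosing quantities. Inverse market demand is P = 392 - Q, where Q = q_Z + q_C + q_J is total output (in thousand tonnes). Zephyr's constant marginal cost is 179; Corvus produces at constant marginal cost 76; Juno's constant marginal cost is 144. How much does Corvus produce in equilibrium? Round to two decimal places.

121.75

Zephyr's profit: π_Z = (392 - Q)q_Z - (179q_Z). Setting ∂π_Z/∂q_Z = 0: 213 - 2q_Z - (q_C + q_J) = 0.
Corvus's profit: π_C = (392 - Q)q_C - (76q_C). Setting ∂π_C/∂q_C = 0: 316 - 2q_C - (q_Z + q_J) = 0.
Juno's profit: π_J = (392 - Q)q_J - (144q_J). Setting ∂π_J/∂q_J = 0: 248 - 2q_J - (q_Z + q_C) = 0.
Adding the 3 conditions: 777 − 2Q − 2Q = 0, i.e. Q = 777/4.
Back-substituting: q_Z = (213 − 777/4) = 75/4, q_C = (316 − 777/4) = 487/4, q_J = (248 − 777/4) = 215/4.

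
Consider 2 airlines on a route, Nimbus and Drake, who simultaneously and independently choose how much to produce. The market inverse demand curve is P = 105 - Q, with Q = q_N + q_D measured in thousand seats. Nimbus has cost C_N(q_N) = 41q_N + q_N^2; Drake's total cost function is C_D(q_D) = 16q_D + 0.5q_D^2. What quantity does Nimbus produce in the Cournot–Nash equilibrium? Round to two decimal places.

9.36

Nimbus's profit: π_N = (105 - Q)q_N - (41q_N + q_N²). Setting ∂π_N/∂q_N = 0: 64 - 4q_N - (q_D) = 0.
Drake's profit: π_D = (105 - Q)q_D - (16q_D + (1/2)q_D²). Setting ∂π_D/∂q_D = 0: 89 - 3q_D - (q_N) = 0.
Rearranging gives the reaction functions q_N = (64 - q_D)/4 and q_D = (89 - q_N)/3.
Solving the pair: q_N = 103/11, q_D = 292/11.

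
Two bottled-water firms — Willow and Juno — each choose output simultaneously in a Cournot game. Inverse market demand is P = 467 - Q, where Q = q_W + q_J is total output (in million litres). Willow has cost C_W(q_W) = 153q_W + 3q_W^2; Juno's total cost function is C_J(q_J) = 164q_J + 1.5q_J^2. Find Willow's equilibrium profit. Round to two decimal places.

4221.67

Willow's profit: π_W = (467 - Q)q_W - (153q_W + 3q_W²). Setting ∂π_W/∂q_W = 0: 314 - 8q_W - (q_J) = 0.
Juno's profit: π_J = (467 - Q)q_J - (164q_J + (3/2)q_J²). Setting ∂π_J/∂q_J = 0: 303 - 5q_J - (q_W) = 0.
Rearranging gives the reaction functions q_W = (314 - q_J)/8 and q_J = (303 - q_W)/5.
Solving the pair: q_W = 1267/39, q_J = 54.1026.
Price P = 467 - 86.5897 = 380.4103.
Willow's profit: 380.4103·(1267/39) - 153·(1267/39) - 3(1267/39)² = 4221.6673.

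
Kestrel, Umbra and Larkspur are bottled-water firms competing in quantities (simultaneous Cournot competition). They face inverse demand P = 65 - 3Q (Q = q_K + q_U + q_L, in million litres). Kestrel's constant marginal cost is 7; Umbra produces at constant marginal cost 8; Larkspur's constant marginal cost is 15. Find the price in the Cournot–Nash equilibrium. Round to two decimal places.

Kestrel's profit: π_K = (65 - 3Q)q_K - (7q_K). Setting ∂π_K/∂q_K = 0: 58 - 6q_K - 3(q_U + q_L) = 0.
Umbra's first-order condition: 57 - 6q_U - 3(q_K + q_L) = 0.
Larkspur's profit: π_L = (65 - 3Q)q_L - (15q_L). Setting ∂π_L/∂q_L = 0: 50 - 6q_L - 3(q_K + q_U) = 0.
Adding the 3 conditions: 165 − 6Q − 6Q = 0, i.e. Q = 55/4.
Back-substituting: q_K = (58 − 165/4)/3 = 67/12, q_U = (57 − 165/4)/3 = 21/4, q_L = (50 − 165/4)/3 = 35/12.
Total output Q = 55/4, so price P = 65 - 3·(55/4) = 95/4.

23.75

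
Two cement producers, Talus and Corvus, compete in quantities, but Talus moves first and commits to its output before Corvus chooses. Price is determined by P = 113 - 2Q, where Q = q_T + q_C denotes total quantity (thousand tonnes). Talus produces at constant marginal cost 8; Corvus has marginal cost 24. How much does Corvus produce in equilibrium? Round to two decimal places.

7.13

Solve by backward induction. Given q_T, the follower Corvus maximises π_C = (113 - 2q_T - 2q_C)q_C - 24q_C.
Follower FOC: 89 - 2q_T - 4q_C = 0, so q_C(q_T) = (89 - 2q_T)/4.
Talus substitutes q_C(q_T) into its own profit: π_T = q_T(113 - 2q_T - (89 - 2q_T)/2) - 8q_T = (137/2 - q_T)q_T - 8q_T.
Leader FOC: 121/2 - 2q_T = 0, so q_T = 121/4.
Then q_C = (89 - 2·(121/4))/4 = 57/8.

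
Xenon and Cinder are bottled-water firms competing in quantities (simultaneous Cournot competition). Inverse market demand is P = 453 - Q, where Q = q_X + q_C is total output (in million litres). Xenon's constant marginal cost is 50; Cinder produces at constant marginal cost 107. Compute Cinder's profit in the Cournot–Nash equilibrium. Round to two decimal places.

Xenon's profit: π_X = (453 - Q)q_X - (50q_X). Setting ∂π_X/∂q_X = 0: 403 - 2q_X - (q_C) = 0.
Cinder's first-order condition: 346 - 2q_C - (q_X) = 0.
Best responses: q_X = (403 - q_C)/2, q_C = (346 - q_X)/2.
Solving the pair: q_X = 460/3, q_C = 289/3.
Price P = 453 - 749/3 = 610/3.
Cinder's profit: (610/3 - 107)·(289/3) = 9280.1111.

9280.11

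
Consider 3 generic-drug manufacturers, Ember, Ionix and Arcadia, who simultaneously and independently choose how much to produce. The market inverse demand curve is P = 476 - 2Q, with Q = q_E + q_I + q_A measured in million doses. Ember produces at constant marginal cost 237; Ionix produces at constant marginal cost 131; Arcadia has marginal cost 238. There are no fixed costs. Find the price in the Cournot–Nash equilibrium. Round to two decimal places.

Ember's profit: π_E = (476 - 2Q)q_E - (237q_E). Setting ∂π_E/∂q_E = 0: 239 - 4q_E - 2(q_I + q_A) = 0.
Ionix's profit: π_I = (476 - 2Q)q_I - (131q_I). Setting ∂π_I/∂q_I = 0: 345 - 4q_I - 2(q_E + q_A) = 0.
Arcadia's first-order condition: 238 - 4q_A - 2(q_E + q_I) = 0.
Adding the 3 first-order conditions: 822 − 8Q = 0, so Q = 411/4.
Back-substituting: q_E = (239 − 411/2)/2 = 67/4, q_I = (345 − 411/2)/2 = 279/4, q_A = (238 − 411/2)/2 = 65/4.
Total output Q = 411/4, so price P = 476 - 2·(411/4) = 541/2.

270.50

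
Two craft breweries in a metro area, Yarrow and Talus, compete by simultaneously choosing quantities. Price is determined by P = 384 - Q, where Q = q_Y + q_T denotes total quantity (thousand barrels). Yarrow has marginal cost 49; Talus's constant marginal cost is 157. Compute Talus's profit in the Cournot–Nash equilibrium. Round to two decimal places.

1573.44

Yarrow's profit: π_Y = (384 - Q)q_Y - (49q_Y). Setting ∂π_Y/∂q_Y = 0: 335 - 2q_Y - (q_T) = 0.
Talus's profit: π_T = (384 - Q)q_T - (157q_T). Setting ∂π_T/∂q_T = 0: 227 - 2q_T - (q_Y) = 0.
Rearranging gives the reaction functions q_Y = (335 - q_T)/2 and q_T = (227 - q_Y)/2.
Substituting one into the other gives q_Y = 443/3 and q_T = 119/3.
Price P = 384 - 562/3 = 590/3.
Talus's profit: (590/3 - 157)·(119/3) = 1573.4444.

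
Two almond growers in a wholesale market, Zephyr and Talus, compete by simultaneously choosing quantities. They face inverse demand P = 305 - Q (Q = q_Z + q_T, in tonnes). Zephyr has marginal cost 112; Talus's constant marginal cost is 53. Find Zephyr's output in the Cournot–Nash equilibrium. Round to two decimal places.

Zephyr's profit: π_Z = (305 - Q)q_Z - (112q_Z). Setting ∂π_Z/∂q_Z = 0: 193 - 2q_Z - (q_T) = 0.
Talus's first-order condition: 252 - 2q_T - (q_Z) = 0.
Best responses: q_Z = (193 - q_T)/2, q_T = (252 - q_Z)/2.
Substituting one into the other gives q_Z = 134/3 and q_T = 311/3.

44.67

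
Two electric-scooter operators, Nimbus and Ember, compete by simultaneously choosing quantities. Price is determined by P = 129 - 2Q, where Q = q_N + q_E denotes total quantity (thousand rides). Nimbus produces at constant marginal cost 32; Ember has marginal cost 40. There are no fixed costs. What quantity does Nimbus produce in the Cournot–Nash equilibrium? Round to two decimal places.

Nimbus's profit: π_N = (129 - 2Q)q_N - (32q_N). Setting ∂π_N/∂q_N = 0: 97 - 4q_N - 2(q_E) = 0.
Ember's profit: π_E = (129 - 2Q)q_E - (40q_E). Setting ∂π_E/∂q_E = 0: 89 - 4q_E - 2(q_N) = 0.
Best responses: q_N = (97 - 2q_E)/4, q_E = (89 - 2q_N)/4.
Solving the pair: q_N = 35/2, q_E = 27/2.

17.50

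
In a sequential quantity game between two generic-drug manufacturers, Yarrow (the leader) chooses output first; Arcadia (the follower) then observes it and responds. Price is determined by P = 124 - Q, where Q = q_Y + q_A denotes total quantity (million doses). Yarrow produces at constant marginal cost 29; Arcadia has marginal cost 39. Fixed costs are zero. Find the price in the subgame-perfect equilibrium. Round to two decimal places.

Solve by backward induction. Given q_Y, the follower Arcadia maximises π_A = (124 - q_Y - q_A)q_A - 39q_A.
∂π_A/∂q_A = 85 - q_Y - 2q_A = 0 gives the reaction function q_A = (85 - q_Y)/2.
The leader anticipates this reaction. Substituting into P = 124 - Q gives P = 163/2 - (1/2)q_Y, so π_Y = (163/2 - (1/2)q_Y)q_Y - 29q_Y.
The leader's first-order condition 105/2 - q_Y = 0 yields q_Y = 105/2.
Then q_A = (85 - 105/2)/2 = 65/4.
Total output Q = 275/4, so price P = 124 - 275/4 = 221/4.

55.25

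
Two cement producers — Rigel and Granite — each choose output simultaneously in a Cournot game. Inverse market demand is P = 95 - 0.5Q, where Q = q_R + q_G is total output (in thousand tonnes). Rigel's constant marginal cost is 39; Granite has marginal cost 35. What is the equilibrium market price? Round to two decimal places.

56.33

Rigel's profit: π_R = (95 - 0.5Q)q_R - (39q_R). Setting ∂π_R/∂q_R = 0: 56 - q_R - (1/2)(q_G) = 0.
Granite's profit: π_G = (95 - 0.5Q)q_G - (35q_G). Setting ∂π_G/∂q_G = 0: 60 - q_G - (1/2)(q_R) = 0.
Best responses: q_R = (56 - (1/2)q_G), q_G = (60 - (1/2)q_R).
Substituting one into the other gives q_R = 104/3 and q_G = 128/3.
Total output Q = 232/3, so price P = 95 - (1/2)·(232/3) = 169/3.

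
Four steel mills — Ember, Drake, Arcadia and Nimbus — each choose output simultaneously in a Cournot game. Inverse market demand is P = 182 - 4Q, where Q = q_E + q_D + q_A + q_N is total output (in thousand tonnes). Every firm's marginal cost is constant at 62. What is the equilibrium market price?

86

Each firm earns π_i = (182 - 4Q)q_i - 62q_i.
Setting ∂π_i/∂q_i = 0 with rivals' quantities fixed: 120 - 8q_i - 4·Σ_{j≠i} q_j = 0.
With identical firms every q_j equals q_i, so Σ_{j≠i} q_j = 3q_i and 120 = 20q_i, giving q_i = 6.
Total output Q = 24, so price P = 182 - 4·24 = 86.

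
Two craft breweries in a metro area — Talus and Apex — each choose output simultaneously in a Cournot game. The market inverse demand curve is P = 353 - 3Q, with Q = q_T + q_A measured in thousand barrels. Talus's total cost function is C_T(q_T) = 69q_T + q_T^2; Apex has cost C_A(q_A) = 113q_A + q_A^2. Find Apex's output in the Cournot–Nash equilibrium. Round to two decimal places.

19.42

Talus's profit: π_T = (353 - 3Q)q_T - (69q_T + q_T²). Setting ∂π_T/∂q_T = 0: 284 - 8q_T - 3(q_A) = 0.
Apex's first-order condition: 240 - 8q_A - 3(q_T) = 0.
Rearranging gives the reaction functions q_T = (284 - 3q_A)/8 and q_A = (240 - 3q_T)/8.
Substituting one into the other gives q_T = 1552/55 and q_A = 1068/55.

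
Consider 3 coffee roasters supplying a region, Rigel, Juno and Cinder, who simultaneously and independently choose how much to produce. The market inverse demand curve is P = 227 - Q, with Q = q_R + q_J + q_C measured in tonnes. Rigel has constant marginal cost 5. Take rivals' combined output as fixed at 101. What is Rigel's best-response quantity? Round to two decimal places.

With rivals' combined output fixed at 101, Rigel's profit is π_R = (227 - 101 - q_R)q_R - (5q_R) = (126 - q_R)q_R - (5q_R).
∂π_R/∂q_R = 121 - 2q_R = 0, so q_R = 121/2.

60.50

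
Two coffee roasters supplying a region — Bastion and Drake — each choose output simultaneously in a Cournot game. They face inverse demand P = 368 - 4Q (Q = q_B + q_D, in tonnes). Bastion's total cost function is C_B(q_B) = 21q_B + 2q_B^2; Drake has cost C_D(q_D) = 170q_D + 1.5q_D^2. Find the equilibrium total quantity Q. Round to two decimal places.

34.59

Bastion's profit: π_B = (368 - 4Q)q_B - (21q_B + 2q_B²). Setting ∂π_B/∂q_B = 0: 347 - 12q_B - 4(q_D) = 0.
Drake's first-order condition: 198 - 11q_D - 4(q_B) = 0.
Rearranging gives the reaction functions q_B = (347 - 4q_D)/12 and q_D = (198 - 4q_B)/11.
Solving the pair: q_B = 26.0776, q_D = 247/29.
Total output Q = 26.0776 + 247/29 = 34.5948.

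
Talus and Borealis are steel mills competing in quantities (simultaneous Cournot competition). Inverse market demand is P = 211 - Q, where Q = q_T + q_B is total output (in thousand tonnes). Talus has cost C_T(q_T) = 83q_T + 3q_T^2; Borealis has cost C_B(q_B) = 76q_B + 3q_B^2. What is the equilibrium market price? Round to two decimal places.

Talus's profit: π_T = (211 - Q)q_T - (83q_T + 3q_T²). Setting ∂π_T/∂q_T = 0: 128 - 8q_T - (q_B) = 0.
Borealis's profit: π_B = (211 - Q)q_B - (76q_B + 3q_B²). Setting ∂π_B/∂q_B = 0: 135 - 8q_B - (q_T) = 0.
Rearranging gives the reaction functions q_T = (128 - q_B)/8 and q_B = (135 - q_T)/8.
Solving the pair: q_T = 127/9, q_B = 136/9.
Total output Q = 263/9, so price P = 211 - 263/9 = 1636/9.

181.78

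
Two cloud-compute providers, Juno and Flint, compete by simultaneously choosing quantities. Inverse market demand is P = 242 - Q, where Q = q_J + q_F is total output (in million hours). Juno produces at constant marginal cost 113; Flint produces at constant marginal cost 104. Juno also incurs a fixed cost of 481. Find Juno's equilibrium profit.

1119

Juno's profit: π_J = (242 - Q)q_J - (113q_J). Setting ∂π_J/∂q_J = 0: 129 - 2q_J - (q_F) = 0.
Flint's first-order condition: 138 - 2q_F - (q_J) = 0.
Best responses: q_J = (129 - q_F)/2, q_F = (138 - q_J)/2.
Substituting one into the other gives q_J = 40 and q_F = 49.
Price P = 242 - 89 = 153.
Juno's profit: (153 - 113)·40 - 481 = 1119.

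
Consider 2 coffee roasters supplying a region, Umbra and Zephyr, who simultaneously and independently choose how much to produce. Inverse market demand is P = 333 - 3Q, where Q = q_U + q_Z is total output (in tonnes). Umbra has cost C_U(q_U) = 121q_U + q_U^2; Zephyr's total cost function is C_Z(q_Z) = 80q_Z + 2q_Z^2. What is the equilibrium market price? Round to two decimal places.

216.85

Umbra's profit: π_U = (333 - 3Q)q_U - (121q_U + q_U²). Setting ∂π_U/∂q_U = 0: 212 - 8q_U - 3(q_Z) = 0.
Zephyr's first-order condition: 253 - 10q_Z - 3(q_U) = 0.
So q_U = (212 - 3q_Z)/8 and q_Z = (253 - 3q_U)/10.
Substituting one into the other gives q_U = 1361/71 and q_Z = 1388/71.
Total output Q = 38.7183, so price P = 333 - 3·38.7183 = 216.8451.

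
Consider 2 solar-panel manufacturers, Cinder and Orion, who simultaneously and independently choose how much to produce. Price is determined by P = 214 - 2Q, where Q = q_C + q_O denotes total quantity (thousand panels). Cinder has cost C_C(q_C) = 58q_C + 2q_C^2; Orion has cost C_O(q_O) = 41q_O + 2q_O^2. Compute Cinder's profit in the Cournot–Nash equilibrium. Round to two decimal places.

Cinder's profit: π_C = (214 - 2Q)q_C - (58q_C + 2q_C²). Setting ∂π_C/∂q_C = 0: 156 - 8q_C - 2(q_O) = 0.
Orion's first-order condition: 173 - 8q_O - 2(q_C) = 0.
Rearranging gives the reaction functions q_C = (156 - 2q_O)/8 and q_O = (173 - 2q_C)/8.
Solving the pair: q_C = 451/30, q_O = 268/15.
Price P = 214 - 2·(329/10) = 741/5.
Cinder's profit: (741/5)·(451/30) - 58·(451/30) - 2(451/30)² = 904.0044.

904.00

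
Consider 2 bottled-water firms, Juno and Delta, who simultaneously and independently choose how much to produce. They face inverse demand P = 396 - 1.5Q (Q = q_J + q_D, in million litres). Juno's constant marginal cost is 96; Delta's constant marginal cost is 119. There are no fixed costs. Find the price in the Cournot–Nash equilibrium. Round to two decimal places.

Juno's profit: π_J = (396 - 1.5Q)q_J - (96q_J). Setting ∂π_J/∂q_J = 0: 300 - 3q_J - (3/2)(q_D) = 0.
Delta's profit: π_D = (396 - 1.5Q)q_D - (119q_D). Setting ∂π_D/∂q_D = 0: 277 - 3q_D - (3/2)(q_J) = 0.
Best responses: q_J = (300 - (3/2)q_D)/3, q_D = (277 - (3/2)q_J)/3.
Solving the pair: q_J = 646/9, q_D = 508/9.
Total output Q = 1154/9, so price P = 396 - (3/2)·(1154/9) = 611/3.

203.67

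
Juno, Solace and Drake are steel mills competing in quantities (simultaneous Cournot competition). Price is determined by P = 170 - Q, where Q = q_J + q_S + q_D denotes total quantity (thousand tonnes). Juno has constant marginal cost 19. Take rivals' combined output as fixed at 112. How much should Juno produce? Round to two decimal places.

19.50

With rivals' combined output fixed at 112, Juno's profit is π_J = (170 - 112 - q_J)q_J - (19q_J) = (58 - q_J)q_J - (19q_J).
∂π_J/∂q_J = 39 - 2q_J = 0, so q_J = 39/2.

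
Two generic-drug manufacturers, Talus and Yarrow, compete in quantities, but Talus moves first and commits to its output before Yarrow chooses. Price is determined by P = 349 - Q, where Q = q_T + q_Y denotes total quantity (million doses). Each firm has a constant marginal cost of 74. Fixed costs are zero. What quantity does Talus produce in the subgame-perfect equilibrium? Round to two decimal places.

137.50

The follower Yarrow best-responds to any q_T: π_Y = (349 - Q)q_Y - 74q_Y.
Setting the follower's marginal profit to zero, 275 - q_T - 2q_Y = 0, i.e. q_Y = (275 - q_T)/2.
The leader anticipates this reaction. Substituting into P = 349 - Q gives P = 423/2 - (1/2)q_T, so π_T = (423/2 - (1/2)q_T)q_T - 74q_T.
Leader FOC: 275/2 - q_T = 0, so q_T = 275/2.
Then q_Y = (275 - 275/2)/2 = 275/4.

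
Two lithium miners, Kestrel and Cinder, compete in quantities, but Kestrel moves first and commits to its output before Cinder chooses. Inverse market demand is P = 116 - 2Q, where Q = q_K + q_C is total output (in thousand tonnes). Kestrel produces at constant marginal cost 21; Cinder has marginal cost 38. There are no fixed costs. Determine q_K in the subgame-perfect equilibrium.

28

The follower Cinder best-responds to any q_K: π_C = (116 - 2Q)q_C - 38q_C.
Follower FOC: 78 - 2q_K - 4q_C = 0, so q_C(q_K) = (78 - 2q_K)/4.
The leader anticipates this reaction. Substituting into P = 116 - 2Q gives P = 77 - q_K, so π_K = (77 - q_K)q_K - 21q_K.
Leader FOC: 56 - 2q_K = 0, so q_K = 28.
Then q_C = (78 - 2·28)/4 = 11/2.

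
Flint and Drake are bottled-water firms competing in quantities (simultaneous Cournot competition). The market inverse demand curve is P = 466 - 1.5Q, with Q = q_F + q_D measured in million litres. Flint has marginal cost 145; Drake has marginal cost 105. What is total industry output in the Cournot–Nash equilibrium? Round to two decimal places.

Flint's profit: π_F = (466 - 1.5Q)q_F - (145q_F). Setting ∂π_F/∂q_F = 0: 321 - 3q_F - (3/2)(q_D) = 0.
Drake's profit: π_D = (466 - 1.5Q)q_D - (105q_D). Setting ∂π_D/∂q_D = 0: 361 - 3q_D - (3/2)(q_F) = 0.
Rearranging gives the reaction functions q_F = (321 - (3/2)q_D)/3 and q_D = (361 - (3/2)q_F)/3.
Solving the pair: q_F = 562/9, q_D = 802/9.
Total output Q = 562/9 + 802/9 = 1364/9.

151.56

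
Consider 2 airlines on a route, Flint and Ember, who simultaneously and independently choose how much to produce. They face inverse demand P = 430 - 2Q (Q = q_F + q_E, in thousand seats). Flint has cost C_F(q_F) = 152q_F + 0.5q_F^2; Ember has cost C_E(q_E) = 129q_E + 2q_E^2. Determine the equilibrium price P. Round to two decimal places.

Flint's profit: π_F = (430 - 2Q)q_F - (152q_F + (1/2)q_F²). Setting ∂π_F/∂q_F = 0: 278 - 5q_F - 2(q_E) = 0.
Ember's profit: π_E = (430 - 2Q)q_E - (129q_E + 2q_E²). Setting ∂π_E/∂q_E = 0: 301 - 8q_E - 2(q_F) = 0.
So q_F = (278 - 2q_E)/5 and q_E = (301 - 2q_F)/8.
Substituting one into the other gives q_F = 811/18 and q_E = 949/36.
Total output Q = 857/12, so price P = 430 - 2·(857/12) = 1723/6.

287.17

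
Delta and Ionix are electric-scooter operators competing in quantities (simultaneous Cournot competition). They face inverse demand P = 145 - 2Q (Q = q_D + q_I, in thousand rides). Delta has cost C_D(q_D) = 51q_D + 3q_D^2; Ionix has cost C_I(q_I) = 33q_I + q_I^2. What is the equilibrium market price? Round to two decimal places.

Delta's profit: π_D = (145 - 2Q)q_D - (51q_D + 3q_D²). Setting ∂π_D/∂q_D = 0: 94 - 10q_D - 2(q_I) = 0.
Ionix's first-order condition: 112 - 6q_I - 2(q_D) = 0.
Rearranging gives the reaction functions q_D = (94 - 2q_I)/10 and q_I = (112 - 2q_D)/6.
Solving the pair: q_D = 85/14, q_I = 233/14.
Total output Q = 159/7, so price P = 145 - 2·(159/7) = 697/7.

99.57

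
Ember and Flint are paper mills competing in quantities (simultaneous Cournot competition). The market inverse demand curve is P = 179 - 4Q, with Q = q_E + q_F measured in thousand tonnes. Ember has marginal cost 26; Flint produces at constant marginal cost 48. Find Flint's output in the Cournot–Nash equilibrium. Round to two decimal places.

Ember's profit: π_E = (179 - 4Q)q_E - (26q_E). Setting ∂π_E/∂q_E = 0: 153 - 8q_E - 4(q_F) = 0.
Flint's profit: π_F = (179 - 4Q)q_F - (48q_F). Setting ∂π_F/∂q_F = 0: 131 - 8q_F - 4(q_E) = 0.
Rearranging gives the reaction functions q_E = (153 - 4q_F)/8 and q_F = (131 - 4q_E)/8.
Solving the pair: q_E = 175/12, q_F = 109/12.

9.08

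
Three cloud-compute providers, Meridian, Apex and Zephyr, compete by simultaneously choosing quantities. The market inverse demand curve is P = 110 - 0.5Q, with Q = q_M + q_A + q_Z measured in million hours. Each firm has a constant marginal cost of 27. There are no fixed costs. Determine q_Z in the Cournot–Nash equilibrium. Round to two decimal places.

41.50

A representative firm's profit is π_i = q_i(110 - 0.5Q) - 27q_i.
Setting ∂π_i/∂q_i = 0 with rivals' quantities fixed: 83 - q_i - (1/2)·Σ_{j≠i} q_j = 0.
With identical firms every q_j equals q_i, so Σ_{j≠i} q_j = 2q_i and 83 = 2q_i, giving q_i = 83/2.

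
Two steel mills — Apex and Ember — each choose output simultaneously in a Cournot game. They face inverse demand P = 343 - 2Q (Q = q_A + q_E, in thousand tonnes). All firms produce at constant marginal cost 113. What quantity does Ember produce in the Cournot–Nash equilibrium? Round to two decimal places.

38.33

Each firm earns π_i = (343 - 2Q)q_i - 113q_i.
Setting ∂π_i/∂q_i = 0 with rivals' quantities fixed: 230 - 4q_i - 2q_j = 0.
With identical firms every q_j equals q_i, so q_j = q_i and 230 = 6q_i, giving q_i = 115/3.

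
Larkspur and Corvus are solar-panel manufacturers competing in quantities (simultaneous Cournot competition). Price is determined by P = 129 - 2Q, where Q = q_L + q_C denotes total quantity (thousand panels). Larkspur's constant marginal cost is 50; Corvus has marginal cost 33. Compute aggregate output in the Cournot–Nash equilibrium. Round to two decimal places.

Larkspur's profit: π_L = (129 - 2Q)q_L - (50q_L). Setting ∂π_L/∂q_L = 0: 79 - 4q_L - 2(q_C) = 0.
Corvus's profit: π_C = (129 - 2Q)q_C - (33q_C). Setting ∂π_C/∂q_C = 0: 96 - 4q_C - 2(q_L) = 0.
Rearranging gives the reaction functions q_L = (79 - 2q_C)/4 and q_C = (96 - 2q_L)/4.
Solving the pair: q_L = 31/3, q_C = 113/6.
Total output Q = 31/3 + 113/6 = 175/6.

29.17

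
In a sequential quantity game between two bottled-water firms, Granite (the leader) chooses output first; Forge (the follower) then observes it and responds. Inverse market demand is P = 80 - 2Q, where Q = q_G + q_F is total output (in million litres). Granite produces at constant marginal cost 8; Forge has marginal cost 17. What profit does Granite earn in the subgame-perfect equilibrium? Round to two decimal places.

The follower Forge best-responds to any q_G: π_F = (80 - 2Q)q_F - 17q_F.
Setting the follower's marginal profit to zero, 63 - 2q_G - 4q_F = 0, i.e. q_F = (63 - 2q_G)/4.
The leader anticipates this reaction. Substituting into P = 80 - 2Q gives P = 97/2 - q_G, so π_G = (97/2 - q_G)q_G - 8q_G.
Maximising: ∂π_G/∂q_G = 81/2 - 2q_G = 0, giving q_G = 81/4.
Then q_F = (63 - 2·(81/4))/4 = 45/8.
Price P = 80 - 2·(207/8) = 113/4.
Granite's profit: (113/4 - 8)·(81/4) = 410.0625.

410.06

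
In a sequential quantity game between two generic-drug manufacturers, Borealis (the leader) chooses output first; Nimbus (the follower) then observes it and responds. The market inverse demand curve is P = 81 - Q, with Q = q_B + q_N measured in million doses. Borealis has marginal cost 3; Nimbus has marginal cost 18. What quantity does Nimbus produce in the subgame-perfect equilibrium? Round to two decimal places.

8.25

The follower Nimbus best-responds to any q_B: π_N = (81 - Q)q_N - 18q_N.
Setting the follower's marginal profit to zero, 63 - q_B - 2q_N = 0, i.e. q_N = (63 - q_B)/2.
The leader anticipates this reaction. Substituting into P = 81 - Q gives P = 99/2 - (1/2)q_B, so π_B = (99/2 - (1/2)q_B)q_B - 3q_B.
Leader FOC: 93/2 - q_B = 0, so q_B = 93/2.
Then q_N = (63 - 93/2)/2 = 33/4.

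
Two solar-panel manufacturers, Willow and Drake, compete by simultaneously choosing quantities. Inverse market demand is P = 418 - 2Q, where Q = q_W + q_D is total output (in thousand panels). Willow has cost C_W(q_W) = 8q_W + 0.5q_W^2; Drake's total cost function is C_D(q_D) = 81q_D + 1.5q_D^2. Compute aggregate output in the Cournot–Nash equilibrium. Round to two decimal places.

98.74

Willow's profit: π_W = (418 - 2Q)q_W - (8q_W + (1/2)q_W²). Setting ∂π_W/∂q_W = 0: 410 - 5q_W - 2(q_D) = 0.
Drake's profit: π_D = (418 - 2Q)q_D - (81q_D + (3/2)q_D²). Setting ∂π_D/∂q_D = 0: 337 - 7q_D - 2(q_W) = 0.
So q_W = (410 - 2q_D)/5 and q_D = (337 - 2q_W)/7.
Substituting one into the other gives q_W = 70.8387 and q_D = 865/31.
Total output Q = 70.8387 + 865/31 = 98.7419.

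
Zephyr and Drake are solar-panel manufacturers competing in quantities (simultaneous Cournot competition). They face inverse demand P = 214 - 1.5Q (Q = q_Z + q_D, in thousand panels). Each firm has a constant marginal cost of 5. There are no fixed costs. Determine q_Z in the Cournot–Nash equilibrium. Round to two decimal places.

46.44

Each firm earns π_i = (214 - 1.5Q)q_i - 5q_i.
Setting ∂π_i/∂q_i = 0 with rivals' quantities fixed: 209 - 3q_i - (3/2)q_j = 0.
By symmetry each firm produces the same amount; substituting q_j = q_i yields q_i = 209/(9/2) = 418/9.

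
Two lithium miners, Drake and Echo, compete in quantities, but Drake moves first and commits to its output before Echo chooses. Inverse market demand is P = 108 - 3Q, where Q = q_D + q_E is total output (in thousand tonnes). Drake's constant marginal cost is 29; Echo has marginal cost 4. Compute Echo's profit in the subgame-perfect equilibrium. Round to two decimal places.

Solve by backward induction. Given q_D, the follower Echo maximises π_E = (108 - 3q_D - 3q_E)q_E - 4q_E.
∂π_E/∂q_E = 104 - 3q_D - 6q_E = 0 gives the reaction function q_E = (104 - 3q_D)/6.
Drake substitutes q_E(q_D) into its own profit: π_D = q_D(108 - 3q_D - (104 - 3q_D)/2) - 29q_D = (56 - (3/2)q_D)q_D - 29q_D.
Maximising: ∂π_D/∂q_D = 27 - 3q_D = 0, giving q_D = 9.
Then q_E = (104 - 3·9)/6 = 77/6.
Price P = 108 - 3·(131/6) = 85/2.
Echo's profit: (85/2 - 4)·(77/6) = 494.0833.

494.08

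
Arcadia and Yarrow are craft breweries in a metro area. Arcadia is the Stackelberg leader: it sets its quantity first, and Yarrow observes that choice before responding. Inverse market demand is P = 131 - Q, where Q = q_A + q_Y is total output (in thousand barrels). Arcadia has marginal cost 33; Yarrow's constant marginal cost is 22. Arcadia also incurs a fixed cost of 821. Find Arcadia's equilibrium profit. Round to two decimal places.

125.13

The follower Yarrow best-responds to any q_A: π_Y = (131 - Q)q_Y - 22q_Y.
Setting the follower's marginal profit to zero, 109 - q_A - 2q_Y = 0, i.e. q_Y = (109 - q_A)/2.
Arcadia substitutes q_Y(q_A) into its own profit: π_A = q_A(131 - q_A - (109 - q_A)/2) - 33q_A = (153/2 - (1/2)q_A)q_A - 33q_A.
Maximising: ∂π_A/∂q_A = 87/2 - q_A = 0, giving q_A = 87/2.
Then q_Y = (109 - 87/2)/2 = 131/4.
Price P = 131 - 305/4 = 219/4.
Arcadia's profit: (219/4 - 33)·(87/2) - 821 = 1001/8.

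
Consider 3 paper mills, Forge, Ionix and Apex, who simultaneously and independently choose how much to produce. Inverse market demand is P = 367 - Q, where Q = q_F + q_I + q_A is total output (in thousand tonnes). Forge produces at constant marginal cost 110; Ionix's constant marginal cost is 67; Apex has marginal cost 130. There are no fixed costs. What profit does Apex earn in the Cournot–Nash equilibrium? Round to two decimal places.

1482.25

Forge's profit: π_F = (367 - Q)q_F - (110q_F). Setting ∂π_F/∂q_F = 0: 257 - 2q_F - (q_I + q_A) = 0.
Ionix's first-order condition: 300 - 2q_I - (q_F + q_A) = 0.
Apex's first-order condition: 237 - 2q_A - (q_F + q_I) = 0.
Summing all 3 equations gives 794 − 4Q = 0, hence Q = 397/2.
Back-substituting: q_F = (257 − 397/2) = 117/2, q_I = (300 − 397/2) = 203/2, q_A = (237 − 397/2) = 77/2.
Price P = 367 - 397/2 = 337/2.
Apex's profit: (337/2 - 130)·(77/2) = 1482.2500.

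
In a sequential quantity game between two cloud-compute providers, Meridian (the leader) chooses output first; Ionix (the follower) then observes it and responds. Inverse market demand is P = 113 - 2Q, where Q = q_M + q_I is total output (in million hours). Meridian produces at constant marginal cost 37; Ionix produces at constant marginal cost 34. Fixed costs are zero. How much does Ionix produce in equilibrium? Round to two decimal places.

Solve by backward induction. Given q_M, the follower Ionix maximises π_I = (113 - 2q_M - 2q_I)q_I - 34q_I.
∂π_I/∂q_I = 79 - 2q_M - 4q_I = 0 gives the reaction function q_I = (79 - 2q_M)/4.
Meridian substitutes q_I(q_M) into its own profit: π_M = q_M(113 - 2q_M - (79 - 2q_M)/2) - 37q_M = (147/2 - q_M)q_M - 37q_M.
Maximising: ∂π_M/∂q_M = 73/2 - 2q_M = 0, giving q_M = 73/4.
Then q_I = (79 - 2·(73/4))/4 = 85/8.

10.63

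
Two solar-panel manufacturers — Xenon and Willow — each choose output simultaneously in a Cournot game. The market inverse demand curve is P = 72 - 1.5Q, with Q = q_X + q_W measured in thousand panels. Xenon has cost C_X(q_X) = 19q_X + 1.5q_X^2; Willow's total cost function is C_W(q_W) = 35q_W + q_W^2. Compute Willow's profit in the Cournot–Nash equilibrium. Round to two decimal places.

Xenon's profit: π_X = (72 - 1.5Q)q_X - (19q_X + (3/2)q_X²). Setting ∂π_X/∂q_X = 0: 53 - 6q_X - (3/2)(q_W) = 0.
Willow's first-order condition: 37 - 5q_W - (3/2)(q_X) = 0.
Best responses: q_X = (53 - (3/2)q_W)/6, q_W = (37 - (3/2)q_X)/5.
Solving the pair: q_X = 838/111, q_W = 190/37.
Price P = 72 - (3/2)·(1408/111) = 1960/37.
Willow's profit: (1960/37)·(190/37) - 35·(190/37) - (190/37)² = 65.9240.

65.92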